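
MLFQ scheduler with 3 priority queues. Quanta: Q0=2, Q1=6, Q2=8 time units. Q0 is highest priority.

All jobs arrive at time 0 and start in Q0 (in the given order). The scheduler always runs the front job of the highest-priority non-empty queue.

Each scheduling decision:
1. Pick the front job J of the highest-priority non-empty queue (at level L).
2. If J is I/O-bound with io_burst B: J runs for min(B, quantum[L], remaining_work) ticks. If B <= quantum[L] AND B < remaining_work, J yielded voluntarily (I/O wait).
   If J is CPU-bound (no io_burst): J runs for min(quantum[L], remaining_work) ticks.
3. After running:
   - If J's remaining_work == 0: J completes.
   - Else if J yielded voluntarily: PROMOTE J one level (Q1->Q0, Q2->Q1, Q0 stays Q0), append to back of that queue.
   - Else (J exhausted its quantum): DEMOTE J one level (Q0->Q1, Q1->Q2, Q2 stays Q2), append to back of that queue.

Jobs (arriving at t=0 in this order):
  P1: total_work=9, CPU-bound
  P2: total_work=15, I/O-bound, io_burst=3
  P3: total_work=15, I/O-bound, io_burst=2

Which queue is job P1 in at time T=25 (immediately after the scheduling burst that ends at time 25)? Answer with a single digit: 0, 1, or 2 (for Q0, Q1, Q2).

Answer: 2

Derivation:
t=0-2: P1@Q0 runs 2, rem=7, quantum used, demote→Q1. Q0=[P2,P3] Q1=[P1] Q2=[]
t=2-4: P2@Q0 runs 2, rem=13, quantum used, demote→Q1. Q0=[P3] Q1=[P1,P2] Q2=[]
t=4-6: P3@Q0 runs 2, rem=13, I/O yield, promote→Q0. Q0=[P3] Q1=[P1,P2] Q2=[]
t=6-8: P3@Q0 runs 2, rem=11, I/O yield, promote→Q0. Q0=[P3] Q1=[P1,P2] Q2=[]
t=8-10: P3@Q0 runs 2, rem=9, I/O yield, promote→Q0. Q0=[P3] Q1=[P1,P2] Q2=[]
t=10-12: P3@Q0 runs 2, rem=7, I/O yield, promote→Q0. Q0=[P3] Q1=[P1,P2] Q2=[]
t=12-14: P3@Q0 runs 2, rem=5, I/O yield, promote→Q0. Q0=[P3] Q1=[P1,P2] Q2=[]
t=14-16: P3@Q0 runs 2, rem=3, I/O yield, promote→Q0. Q0=[P3] Q1=[P1,P2] Q2=[]
t=16-18: P3@Q0 runs 2, rem=1, I/O yield, promote→Q0. Q0=[P3] Q1=[P1,P2] Q2=[]
t=18-19: P3@Q0 runs 1, rem=0, completes. Q0=[] Q1=[P1,P2] Q2=[]
t=19-25: P1@Q1 runs 6, rem=1, quantum used, demote→Q2. Q0=[] Q1=[P2] Q2=[P1]
t=25-28: P2@Q1 runs 3, rem=10, I/O yield, promote→Q0. Q0=[P2] Q1=[] Q2=[P1]
t=28-30: P2@Q0 runs 2, rem=8, quantum used, demote→Q1. Q0=[] Q1=[P2] Q2=[P1]
t=30-33: P2@Q1 runs 3, rem=5, I/O yield, promote→Q0. Q0=[P2] Q1=[] Q2=[P1]
t=33-35: P2@Q0 runs 2, rem=3, quantum used, demote→Q1. Q0=[] Q1=[P2] Q2=[P1]
t=35-38: P2@Q1 runs 3, rem=0, completes. Q0=[] Q1=[] Q2=[P1]
t=38-39: P1@Q2 runs 1, rem=0, completes. Q0=[] Q1=[] Q2=[]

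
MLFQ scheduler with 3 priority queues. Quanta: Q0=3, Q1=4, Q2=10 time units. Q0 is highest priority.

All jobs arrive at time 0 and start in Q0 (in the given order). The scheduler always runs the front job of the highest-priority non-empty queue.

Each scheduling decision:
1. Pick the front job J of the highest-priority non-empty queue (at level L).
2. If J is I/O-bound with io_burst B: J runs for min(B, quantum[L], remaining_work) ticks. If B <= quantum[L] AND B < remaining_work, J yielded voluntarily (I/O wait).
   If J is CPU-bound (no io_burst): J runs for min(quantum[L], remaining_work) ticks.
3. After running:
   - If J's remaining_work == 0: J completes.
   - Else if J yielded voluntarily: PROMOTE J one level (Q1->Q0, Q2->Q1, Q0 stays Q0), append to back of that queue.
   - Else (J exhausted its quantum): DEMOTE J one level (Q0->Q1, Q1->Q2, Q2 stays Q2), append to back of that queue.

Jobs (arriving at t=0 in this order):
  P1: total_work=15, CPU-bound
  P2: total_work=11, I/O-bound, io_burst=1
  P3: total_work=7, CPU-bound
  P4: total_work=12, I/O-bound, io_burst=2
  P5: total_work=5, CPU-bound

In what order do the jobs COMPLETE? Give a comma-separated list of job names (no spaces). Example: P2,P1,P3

t=0-3: P1@Q0 runs 3, rem=12, quantum used, demote→Q1. Q0=[P2,P3,P4,P5] Q1=[P1] Q2=[]
t=3-4: P2@Q0 runs 1, rem=10, I/O yield, promote→Q0. Q0=[P3,P4,P5,P2] Q1=[P1] Q2=[]
t=4-7: P3@Q0 runs 3, rem=4, quantum used, demote→Q1. Q0=[P4,P5,P2] Q1=[P1,P3] Q2=[]
t=7-9: P4@Q0 runs 2, rem=10, I/O yield, promote→Q0. Q0=[P5,P2,P4] Q1=[P1,P3] Q2=[]
t=9-12: P5@Q0 runs 3, rem=2, quantum used, demote→Q1. Q0=[P2,P4] Q1=[P1,P3,P5] Q2=[]
t=12-13: P2@Q0 runs 1, rem=9, I/O yield, promote→Q0. Q0=[P4,P2] Q1=[P1,P3,P5] Q2=[]
t=13-15: P4@Q0 runs 2, rem=8, I/O yield, promote→Q0. Q0=[P2,P4] Q1=[P1,P3,P5] Q2=[]
t=15-16: P2@Q0 runs 1, rem=8, I/O yield, promote→Q0. Q0=[P4,P2] Q1=[P1,P3,P5] Q2=[]
t=16-18: P4@Q0 runs 2, rem=6, I/O yield, promote→Q0. Q0=[P2,P4] Q1=[P1,P3,P5] Q2=[]
t=18-19: P2@Q0 runs 1, rem=7, I/O yield, promote→Q0. Q0=[P4,P2] Q1=[P1,P3,P5] Q2=[]
t=19-21: P4@Q0 runs 2, rem=4, I/O yield, promote→Q0. Q0=[P2,P4] Q1=[P1,P3,P5] Q2=[]
t=21-22: P2@Q0 runs 1, rem=6, I/O yield, promote→Q0. Q0=[P4,P2] Q1=[P1,P3,P5] Q2=[]
t=22-24: P4@Q0 runs 2, rem=2, I/O yield, promote→Q0. Q0=[P2,P4] Q1=[P1,P3,P5] Q2=[]
t=24-25: P2@Q0 runs 1, rem=5, I/O yield, promote→Q0. Q0=[P4,P2] Q1=[P1,P3,P5] Q2=[]
t=25-27: P4@Q0 runs 2, rem=0, completes. Q0=[P2] Q1=[P1,P3,P5] Q2=[]
t=27-28: P2@Q0 runs 1, rem=4, I/O yield, promote→Q0. Q0=[P2] Q1=[P1,P3,P5] Q2=[]
t=28-29: P2@Q0 runs 1, rem=3, I/O yield, promote→Q0. Q0=[P2] Q1=[P1,P3,P5] Q2=[]
t=29-30: P2@Q0 runs 1, rem=2, I/O yield, promote→Q0. Q0=[P2] Q1=[P1,P3,P5] Q2=[]
t=30-31: P2@Q0 runs 1, rem=1, I/O yield, promote→Q0. Q0=[P2] Q1=[P1,P3,P5] Q2=[]
t=31-32: P2@Q0 runs 1, rem=0, completes. Q0=[] Q1=[P1,P3,P5] Q2=[]
t=32-36: P1@Q1 runs 4, rem=8, quantum used, demote→Q2. Q0=[] Q1=[P3,P5] Q2=[P1]
t=36-40: P3@Q1 runs 4, rem=0, completes. Q0=[] Q1=[P5] Q2=[P1]
t=40-42: P5@Q1 runs 2, rem=0, completes. Q0=[] Q1=[] Q2=[P1]
t=42-50: P1@Q2 runs 8, rem=0, completes. Q0=[] Q1=[] Q2=[]

Answer: P4,P2,P3,P5,P1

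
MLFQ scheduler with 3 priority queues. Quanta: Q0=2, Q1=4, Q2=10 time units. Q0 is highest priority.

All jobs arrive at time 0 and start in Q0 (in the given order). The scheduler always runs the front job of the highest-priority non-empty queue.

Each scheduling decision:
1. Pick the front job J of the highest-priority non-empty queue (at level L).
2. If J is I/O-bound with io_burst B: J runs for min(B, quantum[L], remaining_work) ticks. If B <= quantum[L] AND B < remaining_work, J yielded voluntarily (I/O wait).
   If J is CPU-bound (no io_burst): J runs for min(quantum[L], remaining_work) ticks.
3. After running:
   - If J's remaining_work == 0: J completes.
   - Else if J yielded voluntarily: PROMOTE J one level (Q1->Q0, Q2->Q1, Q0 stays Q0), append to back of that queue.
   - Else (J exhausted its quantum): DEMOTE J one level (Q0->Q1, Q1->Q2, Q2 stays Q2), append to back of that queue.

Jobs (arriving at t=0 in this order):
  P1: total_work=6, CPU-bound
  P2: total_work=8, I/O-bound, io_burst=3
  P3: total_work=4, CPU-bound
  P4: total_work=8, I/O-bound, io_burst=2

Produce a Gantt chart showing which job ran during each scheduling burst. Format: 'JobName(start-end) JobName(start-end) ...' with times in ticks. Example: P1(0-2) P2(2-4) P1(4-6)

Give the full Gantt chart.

Answer: P1(0-2) P2(2-4) P3(4-6) P4(6-8) P4(8-10) P4(10-12) P4(12-14) P1(14-18) P2(18-21) P2(21-23) P3(23-25) P2(25-26)

Derivation:
t=0-2: P1@Q0 runs 2, rem=4, quantum used, demote→Q1. Q0=[P2,P3,P4] Q1=[P1] Q2=[]
t=2-4: P2@Q0 runs 2, rem=6, quantum used, demote→Q1. Q0=[P3,P4] Q1=[P1,P2] Q2=[]
t=4-6: P3@Q0 runs 2, rem=2, quantum used, demote→Q1. Q0=[P4] Q1=[P1,P2,P3] Q2=[]
t=6-8: P4@Q0 runs 2, rem=6, I/O yield, promote→Q0. Q0=[P4] Q1=[P1,P2,P3] Q2=[]
t=8-10: P4@Q0 runs 2, rem=4, I/O yield, promote→Q0. Q0=[P4] Q1=[P1,P2,P3] Q2=[]
t=10-12: P4@Q0 runs 2, rem=2, I/O yield, promote→Q0. Q0=[P4] Q1=[P1,P2,P3] Q2=[]
t=12-14: P4@Q0 runs 2, rem=0, completes. Q0=[] Q1=[P1,P2,P3] Q2=[]
t=14-18: P1@Q1 runs 4, rem=0, completes. Q0=[] Q1=[P2,P3] Q2=[]
t=18-21: P2@Q1 runs 3, rem=3, I/O yield, promote→Q0. Q0=[P2] Q1=[P3] Q2=[]
t=21-23: P2@Q0 runs 2, rem=1, quantum used, demote→Q1. Q0=[] Q1=[P3,P2] Q2=[]
t=23-25: P3@Q1 runs 2, rem=0, completes. Q0=[] Q1=[P2] Q2=[]
t=25-26: P2@Q1 runs 1, rem=0, completes. Q0=[] Q1=[] Q2=[]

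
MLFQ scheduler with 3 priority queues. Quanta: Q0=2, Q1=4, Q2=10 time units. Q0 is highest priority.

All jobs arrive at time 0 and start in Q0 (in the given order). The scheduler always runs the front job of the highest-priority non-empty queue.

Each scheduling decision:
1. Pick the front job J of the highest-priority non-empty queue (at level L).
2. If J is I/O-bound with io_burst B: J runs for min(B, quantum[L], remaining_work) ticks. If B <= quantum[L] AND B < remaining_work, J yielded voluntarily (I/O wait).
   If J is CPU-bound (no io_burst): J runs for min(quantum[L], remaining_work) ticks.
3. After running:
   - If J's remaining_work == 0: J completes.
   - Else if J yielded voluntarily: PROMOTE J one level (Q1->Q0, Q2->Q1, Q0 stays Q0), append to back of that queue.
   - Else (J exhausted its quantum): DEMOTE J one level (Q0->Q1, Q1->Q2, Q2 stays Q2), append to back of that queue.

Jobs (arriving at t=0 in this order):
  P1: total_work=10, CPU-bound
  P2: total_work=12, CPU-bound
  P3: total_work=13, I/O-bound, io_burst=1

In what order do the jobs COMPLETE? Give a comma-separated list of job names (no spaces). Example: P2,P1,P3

Answer: P3,P1,P2

Derivation:
t=0-2: P1@Q0 runs 2, rem=8, quantum used, demote→Q1. Q0=[P2,P3] Q1=[P1] Q2=[]
t=2-4: P2@Q0 runs 2, rem=10, quantum used, demote→Q1. Q0=[P3] Q1=[P1,P2] Q2=[]
t=4-5: P3@Q0 runs 1, rem=12, I/O yield, promote→Q0. Q0=[P3] Q1=[P1,P2] Q2=[]
t=5-6: P3@Q0 runs 1, rem=11, I/O yield, promote→Q0. Q0=[P3] Q1=[P1,P2] Q2=[]
t=6-7: P3@Q0 runs 1, rem=10, I/O yield, promote→Q0. Q0=[P3] Q1=[P1,P2] Q2=[]
t=7-8: P3@Q0 runs 1, rem=9, I/O yield, promote→Q0. Q0=[P3] Q1=[P1,P2] Q2=[]
t=8-9: P3@Q0 runs 1, rem=8, I/O yield, promote→Q0. Q0=[P3] Q1=[P1,P2] Q2=[]
t=9-10: P3@Q0 runs 1, rem=7, I/O yield, promote→Q0. Q0=[P3] Q1=[P1,P2] Q2=[]
t=10-11: P3@Q0 runs 1, rem=6, I/O yield, promote→Q0. Q0=[P3] Q1=[P1,P2] Q2=[]
t=11-12: P3@Q0 runs 1, rem=5, I/O yield, promote→Q0. Q0=[P3] Q1=[P1,P2] Q2=[]
t=12-13: P3@Q0 runs 1, rem=4, I/O yield, promote→Q0. Q0=[P3] Q1=[P1,P2] Q2=[]
t=13-14: P3@Q0 runs 1, rem=3, I/O yield, promote→Q0. Q0=[P3] Q1=[P1,P2] Q2=[]
t=14-15: P3@Q0 runs 1, rem=2, I/O yield, promote→Q0. Q0=[P3] Q1=[P1,P2] Q2=[]
t=15-16: P3@Q0 runs 1, rem=1, I/O yield, promote→Q0. Q0=[P3] Q1=[P1,P2] Q2=[]
t=16-17: P3@Q0 runs 1, rem=0, completes. Q0=[] Q1=[P1,P2] Q2=[]
t=17-21: P1@Q1 runs 4, rem=4, quantum used, demote→Q2. Q0=[] Q1=[P2] Q2=[P1]
t=21-25: P2@Q1 runs 4, rem=6, quantum used, demote→Q2. Q0=[] Q1=[] Q2=[P1,P2]
t=25-29: P1@Q2 runs 4, rem=0, completes. Q0=[] Q1=[] Q2=[P2]
t=29-35: P2@Q2 runs 6, rem=0, completes. Q0=[] Q1=[] Q2=[]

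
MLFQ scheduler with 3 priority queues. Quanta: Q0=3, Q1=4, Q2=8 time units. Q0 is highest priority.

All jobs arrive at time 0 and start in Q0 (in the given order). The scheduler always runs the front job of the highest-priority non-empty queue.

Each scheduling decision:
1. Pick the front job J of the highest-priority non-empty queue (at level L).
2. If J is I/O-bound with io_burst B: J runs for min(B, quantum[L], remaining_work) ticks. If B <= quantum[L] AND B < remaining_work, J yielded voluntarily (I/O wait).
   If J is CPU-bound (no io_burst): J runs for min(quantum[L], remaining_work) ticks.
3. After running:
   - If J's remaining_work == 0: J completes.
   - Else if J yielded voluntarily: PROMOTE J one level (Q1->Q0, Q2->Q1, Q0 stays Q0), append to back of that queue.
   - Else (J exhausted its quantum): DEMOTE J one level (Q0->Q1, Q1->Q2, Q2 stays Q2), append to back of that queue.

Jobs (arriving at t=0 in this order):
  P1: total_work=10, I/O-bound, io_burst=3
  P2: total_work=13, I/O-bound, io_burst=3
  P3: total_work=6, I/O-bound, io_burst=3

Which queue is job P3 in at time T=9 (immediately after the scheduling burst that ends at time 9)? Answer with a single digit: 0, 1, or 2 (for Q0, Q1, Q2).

t=0-3: P1@Q0 runs 3, rem=7, I/O yield, promote→Q0. Q0=[P2,P3,P1] Q1=[] Q2=[]
t=3-6: P2@Q0 runs 3, rem=10, I/O yield, promote→Q0. Q0=[P3,P1,P2] Q1=[] Q2=[]
t=6-9: P3@Q0 runs 3, rem=3, I/O yield, promote→Q0. Q0=[P1,P2,P3] Q1=[] Q2=[]
t=9-12: P1@Q0 runs 3, rem=4, I/O yield, promote→Q0. Q0=[P2,P3,P1] Q1=[] Q2=[]
t=12-15: P2@Q0 runs 3, rem=7, I/O yield, promote→Q0. Q0=[P3,P1,P2] Q1=[] Q2=[]
t=15-18: P3@Q0 runs 3, rem=0, completes. Q0=[P1,P2] Q1=[] Q2=[]
t=18-21: P1@Q0 runs 3, rem=1, I/O yield, promote→Q0. Q0=[P2,P1] Q1=[] Q2=[]
t=21-24: P2@Q0 runs 3, rem=4, I/O yield, promote→Q0. Q0=[P1,P2] Q1=[] Q2=[]
t=24-25: P1@Q0 runs 1, rem=0, completes. Q0=[P2] Q1=[] Q2=[]
t=25-28: P2@Q0 runs 3, rem=1, I/O yield, promote→Q0. Q0=[P2] Q1=[] Q2=[]
t=28-29: P2@Q0 runs 1, rem=0, completes. Q0=[] Q1=[] Q2=[]

Answer: 0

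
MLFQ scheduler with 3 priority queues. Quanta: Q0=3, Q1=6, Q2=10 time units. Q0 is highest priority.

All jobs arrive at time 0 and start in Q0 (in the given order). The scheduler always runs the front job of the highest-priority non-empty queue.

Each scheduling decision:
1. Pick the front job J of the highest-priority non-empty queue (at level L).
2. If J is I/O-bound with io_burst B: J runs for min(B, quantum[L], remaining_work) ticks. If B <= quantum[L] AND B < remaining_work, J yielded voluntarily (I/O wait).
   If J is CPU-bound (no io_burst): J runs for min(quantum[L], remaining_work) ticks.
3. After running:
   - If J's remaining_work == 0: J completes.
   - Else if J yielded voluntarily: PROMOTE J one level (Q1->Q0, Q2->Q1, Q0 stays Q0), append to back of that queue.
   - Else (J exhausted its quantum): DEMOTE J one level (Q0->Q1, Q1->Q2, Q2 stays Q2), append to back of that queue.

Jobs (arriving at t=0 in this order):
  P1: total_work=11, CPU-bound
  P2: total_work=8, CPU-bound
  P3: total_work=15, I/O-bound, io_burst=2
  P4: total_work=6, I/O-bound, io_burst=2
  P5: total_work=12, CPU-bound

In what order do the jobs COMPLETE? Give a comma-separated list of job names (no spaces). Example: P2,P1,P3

t=0-3: P1@Q0 runs 3, rem=8, quantum used, demote→Q1. Q0=[P2,P3,P4,P5] Q1=[P1] Q2=[]
t=3-6: P2@Q0 runs 3, rem=5, quantum used, demote→Q1. Q0=[P3,P4,P5] Q1=[P1,P2] Q2=[]
t=6-8: P3@Q0 runs 2, rem=13, I/O yield, promote→Q0. Q0=[P4,P5,P3] Q1=[P1,P2] Q2=[]
t=8-10: P4@Q0 runs 2, rem=4, I/O yield, promote→Q0. Q0=[P5,P3,P4] Q1=[P1,P2] Q2=[]
t=10-13: P5@Q0 runs 3, rem=9, quantum used, demote→Q1. Q0=[P3,P4] Q1=[P1,P2,P5] Q2=[]
t=13-15: P3@Q0 runs 2, rem=11, I/O yield, promote→Q0. Q0=[P4,P3] Q1=[P1,P2,P5] Q2=[]
t=15-17: P4@Q0 runs 2, rem=2, I/O yield, promote→Q0. Q0=[P3,P4] Q1=[P1,P2,P5] Q2=[]
t=17-19: P3@Q0 runs 2, rem=9, I/O yield, promote→Q0. Q0=[P4,P3] Q1=[P1,P2,P5] Q2=[]
t=19-21: P4@Q0 runs 2, rem=0, completes. Q0=[P3] Q1=[P1,P2,P5] Q2=[]
t=21-23: P3@Q0 runs 2, rem=7, I/O yield, promote→Q0. Q0=[P3] Q1=[P1,P2,P5] Q2=[]
t=23-25: P3@Q0 runs 2, rem=5, I/O yield, promote→Q0. Q0=[P3] Q1=[P1,P2,P5] Q2=[]
t=25-27: P3@Q0 runs 2, rem=3, I/O yield, promote→Q0. Q0=[P3] Q1=[P1,P2,P5] Q2=[]
t=27-29: P3@Q0 runs 2, rem=1, I/O yield, promote→Q0. Q0=[P3] Q1=[P1,P2,P5] Q2=[]
t=29-30: P3@Q0 runs 1, rem=0, completes. Q0=[] Q1=[P1,P2,P5] Q2=[]
t=30-36: P1@Q1 runs 6, rem=2, quantum used, demote→Q2. Q0=[] Q1=[P2,P5] Q2=[P1]
t=36-41: P2@Q1 runs 5, rem=0, completes. Q0=[] Q1=[P5] Q2=[P1]
t=41-47: P5@Q1 runs 6, rem=3, quantum used, demote→Q2. Q0=[] Q1=[] Q2=[P1,P5]
t=47-49: P1@Q2 runs 2, rem=0, completes. Q0=[] Q1=[] Q2=[P5]
t=49-52: P5@Q2 runs 3, rem=0, completes. Q0=[] Q1=[] Q2=[]

Answer: P4,P3,P2,P1,P5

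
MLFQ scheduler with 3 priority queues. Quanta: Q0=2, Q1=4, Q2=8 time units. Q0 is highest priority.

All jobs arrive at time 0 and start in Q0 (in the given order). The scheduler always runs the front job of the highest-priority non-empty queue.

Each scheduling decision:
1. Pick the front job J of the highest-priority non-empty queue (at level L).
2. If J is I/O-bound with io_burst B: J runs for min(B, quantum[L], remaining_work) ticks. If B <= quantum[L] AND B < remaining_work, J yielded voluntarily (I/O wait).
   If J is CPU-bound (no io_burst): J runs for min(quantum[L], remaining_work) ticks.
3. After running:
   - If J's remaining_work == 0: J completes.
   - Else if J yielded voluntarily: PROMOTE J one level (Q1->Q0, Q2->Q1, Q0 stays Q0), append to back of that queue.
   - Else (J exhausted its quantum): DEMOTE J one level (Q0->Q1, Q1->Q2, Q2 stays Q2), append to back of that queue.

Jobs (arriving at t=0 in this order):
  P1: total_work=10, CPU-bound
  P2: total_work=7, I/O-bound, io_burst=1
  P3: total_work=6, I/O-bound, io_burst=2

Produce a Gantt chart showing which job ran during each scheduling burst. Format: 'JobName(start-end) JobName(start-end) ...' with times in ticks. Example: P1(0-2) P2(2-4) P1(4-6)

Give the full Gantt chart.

Answer: P1(0-2) P2(2-3) P3(3-5) P2(5-6) P3(6-8) P2(8-9) P3(9-11) P2(11-12) P2(12-13) P2(13-14) P2(14-15) P1(15-19) P1(19-23)

Derivation:
t=0-2: P1@Q0 runs 2, rem=8, quantum used, demote→Q1. Q0=[P2,P3] Q1=[P1] Q2=[]
t=2-3: P2@Q0 runs 1, rem=6, I/O yield, promote→Q0. Q0=[P3,P2] Q1=[P1] Q2=[]
t=3-5: P3@Q0 runs 2, rem=4, I/O yield, promote→Q0. Q0=[P2,P3] Q1=[P1] Q2=[]
t=5-6: P2@Q0 runs 1, rem=5, I/O yield, promote→Q0. Q0=[P3,P2] Q1=[P1] Q2=[]
t=6-8: P3@Q0 runs 2, rem=2, I/O yield, promote→Q0. Q0=[P2,P3] Q1=[P1] Q2=[]
t=8-9: P2@Q0 runs 1, rem=4, I/O yield, promote→Q0. Q0=[P3,P2] Q1=[P1] Q2=[]
t=9-11: P3@Q0 runs 2, rem=0, completes. Q0=[P2] Q1=[P1] Q2=[]
t=11-12: P2@Q0 runs 1, rem=3, I/O yield, promote→Q0. Q0=[P2] Q1=[P1] Q2=[]
t=12-13: P2@Q0 runs 1, rem=2, I/O yield, promote→Q0. Q0=[P2] Q1=[P1] Q2=[]
t=13-14: P2@Q0 runs 1, rem=1, I/O yield, promote→Q0. Q0=[P2] Q1=[P1] Q2=[]
t=14-15: P2@Q0 runs 1, rem=0, completes. Q0=[] Q1=[P1] Q2=[]
t=15-19: P1@Q1 runs 4, rem=4, quantum used, demote→Q2. Q0=[] Q1=[] Q2=[P1]
t=19-23: P1@Q2 runs 4, rem=0, completes. Q0=[] Q1=[] Q2=[]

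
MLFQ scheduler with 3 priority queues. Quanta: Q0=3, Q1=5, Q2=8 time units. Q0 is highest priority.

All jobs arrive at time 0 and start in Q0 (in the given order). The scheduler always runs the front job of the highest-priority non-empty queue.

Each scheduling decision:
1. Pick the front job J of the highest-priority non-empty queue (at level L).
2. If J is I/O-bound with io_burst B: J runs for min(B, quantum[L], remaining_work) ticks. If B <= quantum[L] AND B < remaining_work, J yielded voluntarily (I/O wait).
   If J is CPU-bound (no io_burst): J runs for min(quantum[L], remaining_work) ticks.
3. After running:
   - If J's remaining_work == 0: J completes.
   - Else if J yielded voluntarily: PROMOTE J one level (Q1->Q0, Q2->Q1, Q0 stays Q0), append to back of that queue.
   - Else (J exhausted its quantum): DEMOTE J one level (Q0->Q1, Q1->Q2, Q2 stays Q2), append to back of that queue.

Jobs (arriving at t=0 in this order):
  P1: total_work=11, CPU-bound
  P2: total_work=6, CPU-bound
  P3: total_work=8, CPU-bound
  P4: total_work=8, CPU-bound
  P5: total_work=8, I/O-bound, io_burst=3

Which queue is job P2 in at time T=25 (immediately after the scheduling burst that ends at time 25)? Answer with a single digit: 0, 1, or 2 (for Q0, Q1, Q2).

Answer: 1

Derivation:
t=0-3: P1@Q0 runs 3, rem=8, quantum used, demote→Q1. Q0=[P2,P3,P4,P5] Q1=[P1] Q2=[]
t=3-6: P2@Q0 runs 3, rem=3, quantum used, demote→Q1. Q0=[P3,P4,P5] Q1=[P1,P2] Q2=[]
t=6-9: P3@Q0 runs 3, rem=5, quantum used, demote→Q1. Q0=[P4,P5] Q1=[P1,P2,P3] Q2=[]
t=9-12: P4@Q0 runs 3, rem=5, quantum used, demote→Q1. Q0=[P5] Q1=[P1,P2,P3,P4] Q2=[]
t=12-15: P5@Q0 runs 3, rem=5, I/O yield, promote→Q0. Q0=[P5] Q1=[P1,P2,P3,P4] Q2=[]
t=15-18: P5@Q0 runs 3, rem=2, I/O yield, promote→Q0. Q0=[P5] Q1=[P1,P2,P3,P4] Q2=[]
t=18-20: P5@Q0 runs 2, rem=0, completes. Q0=[] Q1=[P1,P2,P3,P4] Q2=[]
t=20-25: P1@Q1 runs 5, rem=3, quantum used, demote→Q2. Q0=[] Q1=[P2,P3,P4] Q2=[P1]
t=25-28: P2@Q1 runs 3, rem=0, completes. Q0=[] Q1=[P3,P4] Q2=[P1]
t=28-33: P3@Q1 runs 5, rem=0, completes. Q0=[] Q1=[P4] Q2=[P1]
t=33-38: P4@Q1 runs 5, rem=0, completes. Q0=[] Q1=[] Q2=[P1]
t=38-41: P1@Q2 runs 3, rem=0, completes. Q0=[] Q1=[] Q2=[]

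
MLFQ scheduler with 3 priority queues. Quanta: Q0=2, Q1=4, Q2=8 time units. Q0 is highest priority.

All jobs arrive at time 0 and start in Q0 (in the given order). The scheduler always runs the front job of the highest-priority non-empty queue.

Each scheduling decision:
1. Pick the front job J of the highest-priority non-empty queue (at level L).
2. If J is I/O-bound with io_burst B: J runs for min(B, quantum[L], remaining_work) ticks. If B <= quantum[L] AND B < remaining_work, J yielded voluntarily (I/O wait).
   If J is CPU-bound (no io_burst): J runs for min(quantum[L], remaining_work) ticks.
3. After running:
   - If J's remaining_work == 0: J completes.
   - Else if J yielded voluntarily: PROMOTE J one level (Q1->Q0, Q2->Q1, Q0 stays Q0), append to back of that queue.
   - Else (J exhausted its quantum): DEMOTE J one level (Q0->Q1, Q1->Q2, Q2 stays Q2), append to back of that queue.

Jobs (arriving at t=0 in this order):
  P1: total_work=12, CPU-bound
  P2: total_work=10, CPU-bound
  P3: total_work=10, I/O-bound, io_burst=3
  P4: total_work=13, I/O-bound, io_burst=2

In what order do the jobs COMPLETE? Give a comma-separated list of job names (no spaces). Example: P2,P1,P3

t=0-2: P1@Q0 runs 2, rem=10, quantum used, demote→Q1. Q0=[P2,P3,P4] Q1=[P1] Q2=[]
t=2-4: P2@Q0 runs 2, rem=8, quantum used, demote→Q1. Q0=[P3,P4] Q1=[P1,P2] Q2=[]
t=4-6: P3@Q0 runs 2, rem=8, quantum used, demote→Q1. Q0=[P4] Q1=[P1,P2,P3] Q2=[]
t=6-8: P4@Q0 runs 2, rem=11, I/O yield, promote→Q0. Q0=[P4] Q1=[P1,P2,P3] Q2=[]
t=8-10: P4@Q0 runs 2, rem=9, I/O yield, promote→Q0. Q0=[P4] Q1=[P1,P2,P3] Q2=[]
t=10-12: P4@Q0 runs 2, rem=7, I/O yield, promote→Q0. Q0=[P4] Q1=[P1,P2,P3] Q2=[]
t=12-14: P4@Q0 runs 2, rem=5, I/O yield, promote→Q0. Q0=[P4] Q1=[P1,P2,P3] Q2=[]
t=14-16: P4@Q0 runs 2, rem=3, I/O yield, promote→Q0. Q0=[P4] Q1=[P1,P2,P3] Q2=[]
t=16-18: P4@Q0 runs 2, rem=1, I/O yield, promote→Q0. Q0=[P4] Q1=[P1,P2,P3] Q2=[]
t=18-19: P4@Q0 runs 1, rem=0, completes. Q0=[] Q1=[P1,P2,P3] Q2=[]
t=19-23: P1@Q1 runs 4, rem=6, quantum used, demote→Q2. Q0=[] Q1=[P2,P3] Q2=[P1]
t=23-27: P2@Q1 runs 4, rem=4, quantum used, demote→Q2. Q0=[] Q1=[P3] Q2=[P1,P2]
t=27-30: P3@Q1 runs 3, rem=5, I/O yield, promote→Q0. Q0=[P3] Q1=[] Q2=[P1,P2]
t=30-32: P3@Q0 runs 2, rem=3, quantum used, demote→Q1. Q0=[] Q1=[P3] Q2=[P1,P2]
t=32-35: P3@Q1 runs 3, rem=0, completes. Q0=[] Q1=[] Q2=[P1,P2]
t=35-41: P1@Q2 runs 6, rem=0, completes. Q0=[] Q1=[] Q2=[P2]
t=41-45: P2@Q2 runs 4, rem=0, completes. Q0=[] Q1=[] Q2=[]

Answer: P4,P3,P1,P2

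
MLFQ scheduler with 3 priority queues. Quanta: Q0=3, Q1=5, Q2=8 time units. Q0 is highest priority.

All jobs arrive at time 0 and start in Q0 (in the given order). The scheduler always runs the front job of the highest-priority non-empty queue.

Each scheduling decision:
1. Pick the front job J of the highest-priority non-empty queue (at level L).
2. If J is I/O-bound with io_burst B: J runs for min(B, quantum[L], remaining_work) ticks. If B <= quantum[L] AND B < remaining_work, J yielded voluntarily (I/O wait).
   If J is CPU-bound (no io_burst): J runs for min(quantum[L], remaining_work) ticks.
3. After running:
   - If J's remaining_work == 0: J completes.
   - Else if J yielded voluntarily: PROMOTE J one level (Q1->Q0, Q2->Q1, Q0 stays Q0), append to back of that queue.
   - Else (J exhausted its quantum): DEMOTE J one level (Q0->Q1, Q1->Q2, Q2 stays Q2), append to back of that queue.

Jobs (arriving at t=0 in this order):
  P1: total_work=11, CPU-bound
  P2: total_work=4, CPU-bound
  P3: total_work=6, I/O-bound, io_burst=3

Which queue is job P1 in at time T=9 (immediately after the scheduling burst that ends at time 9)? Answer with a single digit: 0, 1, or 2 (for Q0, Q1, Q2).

Answer: 1

Derivation:
t=0-3: P1@Q0 runs 3, rem=8, quantum used, demote→Q1. Q0=[P2,P3] Q1=[P1] Q2=[]
t=3-6: P2@Q0 runs 3, rem=1, quantum used, demote→Q1. Q0=[P3] Q1=[P1,P2] Q2=[]
t=6-9: P3@Q0 runs 3, rem=3, I/O yield, promote→Q0. Q0=[P3] Q1=[P1,P2] Q2=[]
t=9-12: P3@Q0 runs 3, rem=0, completes. Q0=[] Q1=[P1,P2] Q2=[]
t=12-17: P1@Q1 runs 5, rem=3, quantum used, demote→Q2. Q0=[] Q1=[P2] Q2=[P1]
t=17-18: P2@Q1 runs 1, rem=0, completes. Q0=[] Q1=[] Q2=[P1]
t=18-21: P1@Q2 runs 3, rem=0, completes. Q0=[] Q1=[] Q2=[]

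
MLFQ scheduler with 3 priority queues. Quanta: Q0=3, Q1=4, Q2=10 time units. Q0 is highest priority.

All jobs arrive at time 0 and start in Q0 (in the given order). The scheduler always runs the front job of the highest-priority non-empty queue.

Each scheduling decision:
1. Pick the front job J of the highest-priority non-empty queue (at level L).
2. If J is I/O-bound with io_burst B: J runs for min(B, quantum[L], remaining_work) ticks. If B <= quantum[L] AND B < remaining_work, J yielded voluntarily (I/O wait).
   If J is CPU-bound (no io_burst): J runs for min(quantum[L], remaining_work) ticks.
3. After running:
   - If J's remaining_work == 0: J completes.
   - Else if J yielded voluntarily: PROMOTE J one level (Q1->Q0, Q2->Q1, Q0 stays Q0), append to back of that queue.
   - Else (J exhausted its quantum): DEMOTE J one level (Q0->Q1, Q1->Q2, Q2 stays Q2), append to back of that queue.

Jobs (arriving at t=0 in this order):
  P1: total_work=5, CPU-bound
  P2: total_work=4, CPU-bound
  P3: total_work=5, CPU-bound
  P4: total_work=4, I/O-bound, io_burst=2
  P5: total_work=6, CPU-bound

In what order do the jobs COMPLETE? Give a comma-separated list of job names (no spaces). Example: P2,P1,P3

t=0-3: P1@Q0 runs 3, rem=2, quantum used, demote→Q1. Q0=[P2,P3,P4,P5] Q1=[P1] Q2=[]
t=3-6: P2@Q0 runs 3, rem=1, quantum used, demote→Q1. Q0=[P3,P4,P5] Q1=[P1,P2] Q2=[]
t=6-9: P3@Q0 runs 3, rem=2, quantum used, demote→Q1. Q0=[P4,P5] Q1=[P1,P2,P3] Q2=[]
t=9-11: P4@Q0 runs 2, rem=2, I/O yield, promote→Q0. Q0=[P5,P4] Q1=[P1,P2,P3] Q2=[]
t=11-14: P5@Q0 runs 3, rem=3, quantum used, demote→Q1. Q0=[P4] Q1=[P1,P2,P3,P5] Q2=[]
t=14-16: P4@Q0 runs 2, rem=0, completes. Q0=[] Q1=[P1,P2,P3,P5] Q2=[]
t=16-18: P1@Q1 runs 2, rem=0, completes. Q0=[] Q1=[P2,P3,P5] Q2=[]
t=18-19: P2@Q1 runs 1, rem=0, completes. Q0=[] Q1=[P3,P5] Q2=[]
t=19-21: P3@Q1 runs 2, rem=0, completes. Q0=[] Q1=[P5] Q2=[]
t=21-24: P5@Q1 runs 3, rem=0, completes. Q0=[] Q1=[] Q2=[]

Answer: P4,P1,P2,P3,P5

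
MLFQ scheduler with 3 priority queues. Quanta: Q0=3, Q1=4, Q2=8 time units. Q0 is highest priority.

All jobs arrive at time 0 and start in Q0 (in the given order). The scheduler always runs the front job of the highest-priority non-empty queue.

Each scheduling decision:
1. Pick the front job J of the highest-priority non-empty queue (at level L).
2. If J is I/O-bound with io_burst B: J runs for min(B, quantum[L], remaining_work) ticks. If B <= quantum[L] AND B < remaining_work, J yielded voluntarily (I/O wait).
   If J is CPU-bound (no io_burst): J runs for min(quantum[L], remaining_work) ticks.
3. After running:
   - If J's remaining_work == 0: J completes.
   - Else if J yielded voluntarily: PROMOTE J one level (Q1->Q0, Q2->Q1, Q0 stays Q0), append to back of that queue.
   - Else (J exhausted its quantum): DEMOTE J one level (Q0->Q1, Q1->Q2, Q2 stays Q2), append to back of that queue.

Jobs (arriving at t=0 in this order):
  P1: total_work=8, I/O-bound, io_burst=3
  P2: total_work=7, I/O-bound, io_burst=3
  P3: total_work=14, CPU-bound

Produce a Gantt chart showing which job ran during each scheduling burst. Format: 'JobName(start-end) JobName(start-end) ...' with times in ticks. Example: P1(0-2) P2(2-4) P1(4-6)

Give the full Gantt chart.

t=0-3: P1@Q0 runs 3, rem=5, I/O yield, promote→Q0. Q0=[P2,P3,P1] Q1=[] Q2=[]
t=3-6: P2@Q0 runs 3, rem=4, I/O yield, promote→Q0. Q0=[P3,P1,P2] Q1=[] Q2=[]
t=6-9: P3@Q0 runs 3, rem=11, quantum used, demote→Q1. Q0=[P1,P2] Q1=[P3] Q2=[]
t=9-12: P1@Q0 runs 3, rem=2, I/O yield, promote→Q0. Q0=[P2,P1] Q1=[P3] Q2=[]
t=12-15: P2@Q0 runs 3, rem=1, I/O yield, promote→Q0. Q0=[P1,P2] Q1=[P3] Q2=[]
t=15-17: P1@Q0 runs 2, rem=0, completes. Q0=[P2] Q1=[P3] Q2=[]
t=17-18: P2@Q0 runs 1, rem=0, completes. Q0=[] Q1=[P3] Q2=[]
t=18-22: P3@Q1 runs 4, rem=7, quantum used, demote→Q2. Q0=[] Q1=[] Q2=[P3]
t=22-29: P3@Q2 runs 7, rem=0, completes. Q0=[] Q1=[] Q2=[]

Answer: P1(0-3) P2(3-6) P3(6-9) P1(9-12) P2(12-15) P1(15-17) P2(17-18) P3(18-22) P3(22-29)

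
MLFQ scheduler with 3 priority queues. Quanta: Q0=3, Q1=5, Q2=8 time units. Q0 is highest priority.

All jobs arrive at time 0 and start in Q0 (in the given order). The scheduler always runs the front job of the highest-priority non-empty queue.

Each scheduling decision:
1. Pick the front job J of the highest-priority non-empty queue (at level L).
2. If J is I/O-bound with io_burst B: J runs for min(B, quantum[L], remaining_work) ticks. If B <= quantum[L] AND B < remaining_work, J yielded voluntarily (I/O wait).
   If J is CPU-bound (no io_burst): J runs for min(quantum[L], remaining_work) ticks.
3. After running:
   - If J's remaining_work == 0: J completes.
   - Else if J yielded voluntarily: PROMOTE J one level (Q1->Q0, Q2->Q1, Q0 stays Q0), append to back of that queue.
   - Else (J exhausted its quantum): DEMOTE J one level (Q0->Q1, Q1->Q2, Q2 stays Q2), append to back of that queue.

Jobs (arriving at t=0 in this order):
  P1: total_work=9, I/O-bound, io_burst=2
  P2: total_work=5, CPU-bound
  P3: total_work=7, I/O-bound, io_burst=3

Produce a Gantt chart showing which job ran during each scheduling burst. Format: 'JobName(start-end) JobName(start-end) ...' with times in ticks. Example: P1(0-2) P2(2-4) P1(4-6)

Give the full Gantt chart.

Answer: P1(0-2) P2(2-5) P3(5-8) P1(8-10) P3(10-13) P1(13-15) P3(15-16) P1(16-18) P1(18-19) P2(19-21)

Derivation:
t=0-2: P1@Q0 runs 2, rem=7, I/O yield, promote→Q0. Q0=[P2,P3,P1] Q1=[] Q2=[]
t=2-5: P2@Q0 runs 3, rem=2, quantum used, demote→Q1. Q0=[P3,P1] Q1=[P2] Q2=[]
t=5-8: P3@Q0 runs 3, rem=4, I/O yield, promote→Q0. Q0=[P1,P3] Q1=[P2] Q2=[]
t=8-10: P1@Q0 runs 2, rem=5, I/O yield, promote→Q0. Q0=[P3,P1] Q1=[P2] Q2=[]
t=10-13: P3@Q0 runs 3, rem=1, I/O yield, promote→Q0. Q0=[P1,P3] Q1=[P2] Q2=[]
t=13-15: P1@Q0 runs 2, rem=3, I/O yield, promote→Q0. Q0=[P3,P1] Q1=[P2] Q2=[]
t=15-16: P3@Q0 runs 1, rem=0, completes. Q0=[P1] Q1=[P2] Q2=[]
t=16-18: P1@Q0 runs 2, rem=1, I/O yield, promote→Q0. Q0=[P1] Q1=[P2] Q2=[]
t=18-19: P1@Q0 runs 1, rem=0, completes. Q0=[] Q1=[P2] Q2=[]
t=19-21: P2@Q1 runs 2, rem=0, completes. Q0=[] Q1=[] Q2=[]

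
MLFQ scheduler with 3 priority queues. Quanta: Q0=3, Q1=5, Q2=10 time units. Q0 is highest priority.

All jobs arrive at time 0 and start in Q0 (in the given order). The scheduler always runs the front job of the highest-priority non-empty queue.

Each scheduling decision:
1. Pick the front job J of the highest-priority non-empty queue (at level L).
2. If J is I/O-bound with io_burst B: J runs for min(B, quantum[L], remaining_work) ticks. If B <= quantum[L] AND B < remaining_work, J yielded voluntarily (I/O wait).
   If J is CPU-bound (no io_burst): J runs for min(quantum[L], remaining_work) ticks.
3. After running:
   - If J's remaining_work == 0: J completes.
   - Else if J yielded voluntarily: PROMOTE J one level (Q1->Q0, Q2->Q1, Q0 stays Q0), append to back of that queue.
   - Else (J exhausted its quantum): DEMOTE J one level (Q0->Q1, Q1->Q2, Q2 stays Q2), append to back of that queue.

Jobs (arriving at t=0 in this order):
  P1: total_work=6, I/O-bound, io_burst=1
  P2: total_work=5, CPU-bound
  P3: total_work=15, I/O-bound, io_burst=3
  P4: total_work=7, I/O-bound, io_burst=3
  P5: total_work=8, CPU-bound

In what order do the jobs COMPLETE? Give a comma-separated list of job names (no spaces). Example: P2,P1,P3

t=0-1: P1@Q0 runs 1, rem=5, I/O yield, promote→Q0. Q0=[P2,P3,P4,P5,P1] Q1=[] Q2=[]
t=1-4: P2@Q0 runs 3, rem=2, quantum used, demote→Q1. Q0=[P3,P4,P5,P1] Q1=[P2] Q2=[]
t=4-7: P3@Q0 runs 3, rem=12, I/O yield, promote→Q0. Q0=[P4,P5,P1,P3] Q1=[P2] Q2=[]
t=7-10: P4@Q0 runs 3, rem=4, I/O yield, promote→Q0. Q0=[P5,P1,P3,P4] Q1=[P2] Q2=[]
t=10-13: P5@Q0 runs 3, rem=5, quantum used, demote→Q1. Q0=[P1,P3,P4] Q1=[P2,P5] Q2=[]
t=13-14: P1@Q0 runs 1, rem=4, I/O yield, promote→Q0. Q0=[P3,P4,P1] Q1=[P2,P5] Q2=[]
t=14-17: P3@Q0 runs 3, rem=9, I/O yield, promote→Q0. Q0=[P4,P1,P3] Q1=[P2,P5] Q2=[]
t=17-20: P4@Q0 runs 3, rem=1, I/O yield, promote→Q0. Q0=[P1,P3,P4] Q1=[P2,P5] Q2=[]
t=20-21: P1@Q0 runs 1, rem=3, I/O yield, promote→Q0. Q0=[P3,P4,P1] Q1=[P2,P5] Q2=[]
t=21-24: P3@Q0 runs 3, rem=6, I/O yield, promote→Q0. Q0=[P4,P1,P3] Q1=[P2,P5] Q2=[]
t=24-25: P4@Q0 runs 1, rem=0, completes. Q0=[P1,P3] Q1=[P2,P5] Q2=[]
t=25-26: P1@Q0 runs 1, rem=2, I/O yield, promote→Q0. Q0=[P3,P1] Q1=[P2,P5] Q2=[]
t=26-29: P3@Q0 runs 3, rem=3, I/O yield, promote→Q0. Q0=[P1,P3] Q1=[P2,P5] Q2=[]
t=29-30: P1@Q0 runs 1, rem=1, I/O yield, promote→Q0. Q0=[P3,P1] Q1=[P2,P5] Q2=[]
t=30-33: P3@Q0 runs 3, rem=0, completes. Q0=[P1] Q1=[P2,P5] Q2=[]
t=33-34: P1@Q0 runs 1, rem=0, completes. Q0=[] Q1=[P2,P5] Q2=[]
t=34-36: P2@Q1 runs 2, rem=0, completes. Q0=[] Q1=[P5] Q2=[]
t=36-41: P5@Q1 runs 5, rem=0, completes. Q0=[] Q1=[] Q2=[]

Answer: P4,P3,P1,P2,P5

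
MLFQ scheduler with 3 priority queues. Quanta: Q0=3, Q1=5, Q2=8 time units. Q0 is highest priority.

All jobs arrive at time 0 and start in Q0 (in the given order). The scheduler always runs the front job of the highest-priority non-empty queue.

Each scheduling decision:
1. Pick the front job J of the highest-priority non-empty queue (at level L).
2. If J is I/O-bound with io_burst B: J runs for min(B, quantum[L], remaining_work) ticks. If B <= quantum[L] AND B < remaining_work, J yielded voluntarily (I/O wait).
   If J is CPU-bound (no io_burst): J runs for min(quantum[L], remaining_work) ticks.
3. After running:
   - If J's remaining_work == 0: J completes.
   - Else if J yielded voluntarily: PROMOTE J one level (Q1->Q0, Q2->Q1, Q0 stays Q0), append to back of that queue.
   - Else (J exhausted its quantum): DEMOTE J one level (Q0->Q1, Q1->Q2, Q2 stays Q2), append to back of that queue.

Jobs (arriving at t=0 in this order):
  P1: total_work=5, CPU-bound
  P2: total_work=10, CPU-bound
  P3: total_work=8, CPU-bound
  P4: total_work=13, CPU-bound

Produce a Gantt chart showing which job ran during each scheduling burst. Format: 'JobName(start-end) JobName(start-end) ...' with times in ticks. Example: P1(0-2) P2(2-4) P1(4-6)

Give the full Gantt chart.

t=0-3: P1@Q0 runs 3, rem=2, quantum used, demote→Q1. Q0=[P2,P3,P4] Q1=[P1] Q2=[]
t=3-6: P2@Q0 runs 3, rem=7, quantum used, demote→Q1. Q0=[P3,P4] Q1=[P1,P2] Q2=[]
t=6-9: P3@Q0 runs 3, rem=5, quantum used, demote→Q1. Q0=[P4] Q1=[P1,P2,P3] Q2=[]
t=9-12: P4@Q0 runs 3, rem=10, quantum used, demote→Q1. Q0=[] Q1=[P1,P2,P3,P4] Q2=[]
t=12-14: P1@Q1 runs 2, rem=0, completes. Q0=[] Q1=[P2,P3,P4] Q2=[]
t=14-19: P2@Q1 runs 5, rem=2, quantum used, demote→Q2. Q0=[] Q1=[P3,P4] Q2=[P2]
t=19-24: P3@Q1 runs 5, rem=0, completes. Q0=[] Q1=[P4] Q2=[P2]
t=24-29: P4@Q1 runs 5, rem=5, quantum used, demote→Q2. Q0=[] Q1=[] Q2=[P2,P4]
t=29-31: P2@Q2 runs 2, rem=0, completes. Q0=[] Q1=[] Q2=[P4]
t=31-36: P4@Q2 runs 5, rem=0, completes. Q0=[] Q1=[] Q2=[]

Answer: P1(0-3) P2(3-6) P3(6-9) P4(9-12) P1(12-14) P2(14-19) P3(19-24) P4(24-29) P2(29-31) P4(31-36)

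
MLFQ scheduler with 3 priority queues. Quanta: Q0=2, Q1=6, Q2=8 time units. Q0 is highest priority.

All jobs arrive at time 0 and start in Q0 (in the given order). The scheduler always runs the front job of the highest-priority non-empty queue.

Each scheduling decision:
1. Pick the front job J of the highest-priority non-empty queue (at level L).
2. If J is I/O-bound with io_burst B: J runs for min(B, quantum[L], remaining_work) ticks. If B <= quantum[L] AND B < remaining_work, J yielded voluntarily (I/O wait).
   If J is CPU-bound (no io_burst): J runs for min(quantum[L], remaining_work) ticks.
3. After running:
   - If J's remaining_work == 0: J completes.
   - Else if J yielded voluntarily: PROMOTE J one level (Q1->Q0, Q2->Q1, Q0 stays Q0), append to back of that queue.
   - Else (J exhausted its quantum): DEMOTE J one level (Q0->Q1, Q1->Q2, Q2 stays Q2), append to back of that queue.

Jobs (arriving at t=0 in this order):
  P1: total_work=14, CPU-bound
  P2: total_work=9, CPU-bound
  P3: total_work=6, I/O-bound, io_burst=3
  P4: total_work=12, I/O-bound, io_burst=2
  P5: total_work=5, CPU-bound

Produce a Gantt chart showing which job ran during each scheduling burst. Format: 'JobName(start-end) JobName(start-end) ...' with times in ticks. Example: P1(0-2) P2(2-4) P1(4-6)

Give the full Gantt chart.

t=0-2: P1@Q0 runs 2, rem=12, quantum used, demote→Q1. Q0=[P2,P3,P4,P5] Q1=[P1] Q2=[]
t=2-4: P2@Q0 runs 2, rem=7, quantum used, demote→Q1. Q0=[P3,P4,P5] Q1=[P1,P2] Q2=[]
t=4-6: P3@Q0 runs 2, rem=4, quantum used, demote→Q1. Q0=[P4,P5] Q1=[P1,P2,P3] Q2=[]
t=6-8: P4@Q0 runs 2, rem=10, I/O yield, promote→Q0. Q0=[P5,P4] Q1=[P1,P2,P3] Q2=[]
t=8-10: P5@Q0 runs 2, rem=3, quantum used, demote→Q1. Q0=[P4] Q1=[P1,P2,P3,P5] Q2=[]
t=10-12: P4@Q0 runs 2, rem=8, I/O yield, promote→Q0. Q0=[P4] Q1=[P1,P2,P3,P5] Q2=[]
t=12-14: P4@Q0 runs 2, rem=6, I/O yield, promote→Q0. Q0=[P4] Q1=[P1,P2,P3,P5] Q2=[]
t=14-16: P4@Q0 runs 2, rem=4, I/O yield, promote→Q0. Q0=[P4] Q1=[P1,P2,P3,P5] Q2=[]
t=16-18: P4@Q0 runs 2, rem=2, I/O yield, promote→Q0. Q0=[P4] Q1=[P1,P2,P3,P5] Q2=[]
t=18-20: P4@Q0 runs 2, rem=0, completes. Q0=[] Q1=[P1,P2,P3,P5] Q2=[]
t=20-26: P1@Q1 runs 6, rem=6, quantum used, demote→Q2. Q0=[] Q1=[P2,P3,P5] Q2=[P1]
t=26-32: P2@Q1 runs 6, rem=1, quantum used, demote→Q2. Q0=[] Q1=[P3,P5] Q2=[P1,P2]
t=32-35: P3@Q1 runs 3, rem=1, I/O yield, promote→Q0. Q0=[P3] Q1=[P5] Q2=[P1,P2]
t=35-36: P3@Q0 runs 1, rem=0, completes. Q0=[] Q1=[P5] Q2=[P1,P2]
t=36-39: P5@Q1 runs 3, rem=0, completes. Q0=[] Q1=[] Q2=[P1,P2]
t=39-45: P1@Q2 runs 6, rem=0, completes. Q0=[] Q1=[] Q2=[P2]
t=45-46: P2@Q2 runs 1, rem=0, completes. Q0=[] Q1=[] Q2=[]

Answer: P1(0-2) P2(2-4) P3(4-6) P4(6-8) P5(8-10) P4(10-12) P4(12-14) P4(14-16) P4(16-18) P4(18-20) P1(20-26) P2(26-32) P3(32-35) P3(35-36) P5(36-39) P1(39-45) P2(45-46)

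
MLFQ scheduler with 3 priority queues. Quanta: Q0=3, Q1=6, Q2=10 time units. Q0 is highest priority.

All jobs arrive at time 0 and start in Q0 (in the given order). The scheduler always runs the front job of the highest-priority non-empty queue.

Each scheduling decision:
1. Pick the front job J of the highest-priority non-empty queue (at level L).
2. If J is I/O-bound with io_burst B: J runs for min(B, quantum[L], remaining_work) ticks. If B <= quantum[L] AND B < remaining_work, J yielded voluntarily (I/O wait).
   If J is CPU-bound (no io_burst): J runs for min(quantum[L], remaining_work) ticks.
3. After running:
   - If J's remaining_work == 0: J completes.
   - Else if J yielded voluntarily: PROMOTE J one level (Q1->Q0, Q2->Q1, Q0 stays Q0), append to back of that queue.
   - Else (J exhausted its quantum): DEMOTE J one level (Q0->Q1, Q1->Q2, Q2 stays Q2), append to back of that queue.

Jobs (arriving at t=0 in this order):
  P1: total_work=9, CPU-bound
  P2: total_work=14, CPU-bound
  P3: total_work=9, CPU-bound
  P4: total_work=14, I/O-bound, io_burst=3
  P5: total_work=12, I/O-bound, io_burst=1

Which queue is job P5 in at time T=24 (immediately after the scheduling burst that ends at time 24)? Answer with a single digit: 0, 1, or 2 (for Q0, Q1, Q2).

Answer: 0

Derivation:
t=0-3: P1@Q0 runs 3, rem=6, quantum used, demote→Q1. Q0=[P2,P3,P4,P5] Q1=[P1] Q2=[]
t=3-6: P2@Q0 runs 3, rem=11, quantum used, demote→Q1. Q0=[P3,P4,P5] Q1=[P1,P2] Q2=[]
t=6-9: P3@Q0 runs 3, rem=6, quantum used, demote→Q1. Q0=[P4,P5] Q1=[P1,P2,P3] Q2=[]
t=9-12: P4@Q0 runs 3, rem=11, I/O yield, promote→Q0. Q0=[P5,P4] Q1=[P1,P2,P3] Q2=[]
t=12-13: P5@Q0 runs 1, rem=11, I/O yield, promote→Q0. Q0=[P4,P5] Q1=[P1,P2,P3] Q2=[]
t=13-16: P4@Q0 runs 3, rem=8, I/O yield, promote→Q0. Q0=[P5,P4] Q1=[P1,P2,P3] Q2=[]
t=16-17: P5@Q0 runs 1, rem=10, I/O yield, promote→Q0. Q0=[P4,P5] Q1=[P1,P2,P3] Q2=[]
t=17-20: P4@Q0 runs 3, rem=5, I/O yield, promote→Q0. Q0=[P5,P4] Q1=[P1,P2,P3] Q2=[]
t=20-21: P5@Q0 runs 1, rem=9, I/O yield, promote→Q0. Q0=[P4,P5] Q1=[P1,P2,P3] Q2=[]
t=21-24: P4@Q0 runs 3, rem=2, I/O yield, promote→Q0. Q0=[P5,P4] Q1=[P1,P2,P3] Q2=[]
t=24-25: P5@Q0 runs 1, rem=8, I/O yield, promote→Q0. Q0=[P4,P5] Q1=[P1,P2,P3] Q2=[]
t=25-27: P4@Q0 runs 2, rem=0, completes. Q0=[P5] Q1=[P1,P2,P3] Q2=[]
t=27-28: P5@Q0 runs 1, rem=7, I/O yield, promote→Q0. Q0=[P5] Q1=[P1,P2,P3] Q2=[]
t=28-29: P5@Q0 runs 1, rem=6, I/O yield, promote→Q0. Q0=[P5] Q1=[P1,P2,P3] Q2=[]
t=29-30: P5@Q0 runs 1, rem=5, I/O yield, promote→Q0. Q0=[P5] Q1=[P1,P2,P3] Q2=[]
t=30-31: P5@Q0 runs 1, rem=4, I/O yield, promote→Q0. Q0=[P5] Q1=[P1,P2,P3] Q2=[]
t=31-32: P5@Q0 runs 1, rem=3, I/O yield, promote→Q0. Q0=[P5] Q1=[P1,P2,P3] Q2=[]
t=32-33: P5@Q0 runs 1, rem=2, I/O yield, promote→Q0. Q0=[P5] Q1=[P1,P2,P3] Q2=[]
t=33-34: P5@Q0 runs 1, rem=1, I/O yield, promote→Q0. Q0=[P5] Q1=[P1,P2,P3] Q2=[]
t=34-35: P5@Q0 runs 1, rem=0, completes. Q0=[] Q1=[P1,P2,P3] Q2=[]
t=35-41: P1@Q1 runs 6, rem=0, completes. Q0=[] Q1=[P2,P3] Q2=[]
t=41-47: P2@Q1 runs 6, rem=5, quantum used, demote→Q2. Q0=[] Q1=[P3] Q2=[P2]
t=47-53: P3@Q1 runs 6, rem=0, completes. Q0=[] Q1=[] Q2=[P2]
t=53-58: P2@Q2 runs 5, rem=0, completes. Q0=[] Q1=[] Q2=[]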